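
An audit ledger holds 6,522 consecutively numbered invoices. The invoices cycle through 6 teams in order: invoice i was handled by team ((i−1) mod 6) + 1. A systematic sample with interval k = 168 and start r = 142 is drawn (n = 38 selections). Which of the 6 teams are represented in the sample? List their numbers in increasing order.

Consecutive selections differ by k = 168, so their team numbers differ by 168 mod 6 = 0.
gcd(168, 6) = 6, so the sample visits 6/6 = 1 distinct residues mod 6.
Start 142 is team 4; the teams hit are 4.

4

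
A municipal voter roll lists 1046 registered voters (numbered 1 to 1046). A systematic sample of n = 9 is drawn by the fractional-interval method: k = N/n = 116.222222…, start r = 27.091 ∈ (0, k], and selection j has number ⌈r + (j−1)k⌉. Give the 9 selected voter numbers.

j=1: r + 0k = 27.091 → ⌈·⌉ = 28
j=2: r + 1k = 143.313222… → ⌈·⌉ = 144
j=3: r + 2k = 259.535444… → ⌈·⌉ = 260
j=4: r + 3k = 375.757666… → ⌈·⌉ = 376
j=5: r + 4k = 491.979888… → ⌈·⌉ = 492
j=6: r + 5k = 608.202111… → ⌈·⌉ = 609
j=7: r + 6k = 724.424333… → ⌈·⌉ = 725
j=8: r + 7k = 840.646555… → ⌈·⌉ = 841
j=9: r + 8k = 956.868777… → ⌈·⌉ = 957

28, 144, 260, 376, 492, 609, 725, 841, 957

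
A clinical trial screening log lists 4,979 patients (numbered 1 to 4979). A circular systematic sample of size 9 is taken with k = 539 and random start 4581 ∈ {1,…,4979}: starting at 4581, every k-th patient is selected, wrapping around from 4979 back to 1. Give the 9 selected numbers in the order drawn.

Selection 1: 4581
Selection 2: 4581 + 539 = 5120 → 5120 − 4979 = 141
Selection 3: 141 + 539 = 680
Selection 4: 680 + 539 = 1219
Selection 5: 1219 + 539 = 1758
Selection 6: 1758 + 539 = 2297
Selection 7: 2297 + 539 = 2836
Selection 8: 2836 + 539 = 3375
Selection 9: 3375 + 539 = 3914

4581, 141, 680, 1219, 1758, 2297, 2836, 3375, 3914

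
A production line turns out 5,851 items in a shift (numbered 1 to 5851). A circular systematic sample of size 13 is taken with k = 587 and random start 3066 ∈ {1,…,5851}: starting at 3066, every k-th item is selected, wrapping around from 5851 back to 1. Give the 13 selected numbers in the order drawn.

3066, 3653, 4240, 4827, 5414, 150, 737, 1324, 1911, 2498, 3085, 3672, 4259

Selection 1: 3066
Selection 2: 3066 + 587 = 3653
Selection 3: 3653 + 587 = 4240
Selection 4: 4240 + 587 = 4827
Selection 5: 4827 + 587 = 5414
Selection 6: 5414 + 587 = 6001 → 6001 − 5851 = 150
Selection 7: 150 + 587 = 737
Selection 8: 737 + 587 = 1324
Selection 9: 1324 + 587 = 1911
Selection 10: 1911 + 587 = 2498
Selection 11: 2498 + 587 = 3085
Selection 12: 3085 + 587 = 3672
Selection 13: 3672 + 587 = 4259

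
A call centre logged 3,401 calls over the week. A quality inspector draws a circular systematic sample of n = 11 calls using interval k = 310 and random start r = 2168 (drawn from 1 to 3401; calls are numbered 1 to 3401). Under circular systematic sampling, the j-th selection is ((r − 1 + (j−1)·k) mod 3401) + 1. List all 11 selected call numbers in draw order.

2168, 2478, 2788, 3098, 7, 317, 627, 937, 1247, 1557, 1867

Selection 1: 2168
Selection 2: 2168 + 310 = 2478
Selection 3: 2478 + 310 = 2788
Selection 4: 2788 + 310 = 3098
Selection 5: 3098 + 310 = 3408 → 3408 − 3401 = 7
Selection 6: 7 + 310 = 317
Selection 7: 317 + 310 = 627
Selection 8: 627 + 310 = 937
Selection 9: 937 + 310 = 1247
Selection 10: 1247 + 310 = 1557
Selection 11: 1557 + 310 = 1867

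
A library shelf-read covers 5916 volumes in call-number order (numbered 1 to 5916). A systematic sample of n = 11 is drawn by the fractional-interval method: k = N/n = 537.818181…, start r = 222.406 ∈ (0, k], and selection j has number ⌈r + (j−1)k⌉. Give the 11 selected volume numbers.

j=1: r + 0k = 222.406 → ⌈·⌉ = 223
j=2: r + 1k = 760.224181… → ⌈·⌉ = 761
j=3: r + 2k = 1298.042363… → ⌈·⌉ = 1299
j=4: r + 3k = 1835.860545… → ⌈·⌉ = 1836
j=5: r + 4k = 2373.678727… → ⌈·⌉ = 2374
j=6: r + 5k = 2911.496909… → ⌈·⌉ = 2912
j=7: r + 6k = 3449.315090… → ⌈·⌉ = 3450
j=8: r + 7k = 3987.133272… → ⌈·⌉ = 3988
j=9: r + 8k = 4524.951454… → ⌈·⌉ = 4525
j=10: r + 9k = 5062.769636… → ⌈·⌉ = 5063
j=11: r + 10k = 5600.587818… → ⌈·⌉ = 5601

223, 761, 1299, 1836, 2374, 2912, 3450, 3988, 4525, 5063, 5601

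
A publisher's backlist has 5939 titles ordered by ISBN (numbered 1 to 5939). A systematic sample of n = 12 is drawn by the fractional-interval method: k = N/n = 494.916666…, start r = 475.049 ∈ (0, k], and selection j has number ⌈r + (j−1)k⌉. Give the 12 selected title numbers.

j=1: r + 0k = 475.049 → ⌈·⌉ = 476
j=2: r + 1k = 969.965666… → ⌈·⌉ = 970
j=3: r + 2k = 1464.882333… → ⌈·⌉ = 1465
j=4: r + 3k = 1959.799 → ⌈·⌉ = 1960
j=5: r + 4k = 2454.715666… → ⌈·⌉ = 2455
j=6: r + 5k = 2949.632333… → ⌈·⌉ = 2950
j=7: r + 6k = 3444.549 → ⌈·⌉ = 3445
j=8: r + 7k = 3939.465666… → ⌈·⌉ = 3940
j=9: r + 8k = 4434.382333… → ⌈·⌉ = 4435
j=10: r + 9k = 4929.299 → ⌈·⌉ = 4930
j=11: r + 10k = 5424.215666… → ⌈·⌉ = 5425
j=12: r + 11k = 5919.132333… → ⌈·⌉ = 5920

476, 970, 1465, 1960, 2455, 2950, 3445, 3940, 4435, 4930, 5425, 5920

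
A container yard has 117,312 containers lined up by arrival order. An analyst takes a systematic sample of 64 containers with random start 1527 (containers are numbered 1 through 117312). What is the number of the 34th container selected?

k = 117312/64 = 1833
34th selection = r + (34−1)·k = 1527 + 33×1833 = 1527 + 60489 = 62016

62016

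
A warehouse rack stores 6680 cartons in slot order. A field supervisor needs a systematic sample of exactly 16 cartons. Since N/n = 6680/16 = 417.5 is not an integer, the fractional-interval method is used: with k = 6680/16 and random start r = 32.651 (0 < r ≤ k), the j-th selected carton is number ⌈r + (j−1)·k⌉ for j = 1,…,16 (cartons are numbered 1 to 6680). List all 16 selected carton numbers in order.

j=1: r + 0k = 32.651 → ⌈·⌉ = 33
j=2: r + 1k = 450.151 → ⌈·⌉ = 451
j=3: r + 2k = 867.651 → ⌈·⌉ = 868
j=4: r + 3k = 1285.151 → ⌈·⌉ = 1286
j=5: r + 4k = 1702.651 → ⌈·⌉ = 1703
j=6: r + 5k = 2120.151 → ⌈·⌉ = 2121
j=7: r + 6k = 2537.651 → ⌈·⌉ = 2538
j=8: r + 7k = 2955.151 → ⌈·⌉ = 2956
j=9: r + 8k = 3372.651 → ⌈·⌉ = 3373
j=10: r + 9k = 3790.151 → ⌈·⌉ = 3791
j=11: r + 10k = 4207.651 → ⌈·⌉ = 4208
j=12: r + 11k = 4625.151 → ⌈·⌉ = 4626
j=13: r + 12k = 5042.651 → ⌈·⌉ = 5043
j=14: r + 13k = 5460.151 → ⌈·⌉ = 5461
j=15: r + 14k = 5877.651 → ⌈·⌉ = 5878
j=16: r + 15k = 6295.151 → ⌈·⌉ = 6296

33, 451, 868, 1286, 1703, 2121, 2538, 2956, 3373, 3791, 4208, 4626, 5043, 5461, 5878, 6296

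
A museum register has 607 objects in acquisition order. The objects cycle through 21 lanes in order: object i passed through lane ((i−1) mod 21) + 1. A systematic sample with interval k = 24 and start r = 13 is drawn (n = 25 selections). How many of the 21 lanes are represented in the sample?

7

Consecutive selections differ by k = 24, so their lane numbers differ by 24 mod 21 = 3.
gcd(24, 21) = 3, so the sample visits 21/3 = 7 distinct residues mod 21.
Start 13 is lane 13; the lanes hit are 1, 4, 7, 10, 13, 16, 19.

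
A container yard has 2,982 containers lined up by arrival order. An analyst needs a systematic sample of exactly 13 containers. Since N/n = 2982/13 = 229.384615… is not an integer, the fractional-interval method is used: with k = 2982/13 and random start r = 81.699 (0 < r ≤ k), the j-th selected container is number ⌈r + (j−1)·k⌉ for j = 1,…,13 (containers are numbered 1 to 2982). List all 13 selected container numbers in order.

82, 312, 541, 770, 1000, 1229, 1459, 1688, 1917, 2147, 2376, 2605, 2835

j=1: r + 0k = 81.699 → ⌈·⌉ = 82
j=2: r + 1k = 311.083615… → ⌈·⌉ = 312
j=3: r + 2k = 540.468230… → ⌈·⌉ = 541
j=4: r + 3k = 769.852846… → ⌈·⌉ = 770
j=5: r + 4k = 999.237461… → ⌈·⌉ = 1000
j=6: r + 5k = 1228.622076… → ⌈·⌉ = 1229
j=7: r + 6k = 1458.006692… → ⌈·⌉ = 1459
j=8: r + 7k = 1687.391307… → ⌈·⌉ = 1688
j=9: r + 8k = 1916.775923… → ⌈·⌉ = 1917
j=10: r + 9k = 2146.160538… → ⌈·⌉ = 2147
j=11: r + 10k = 2375.545153… → ⌈·⌉ = 2376
j=12: r + 11k = 2604.929769… → ⌈·⌉ = 2605
j=13: r + 12k = 2834.314384… → ⌈·⌉ = 2835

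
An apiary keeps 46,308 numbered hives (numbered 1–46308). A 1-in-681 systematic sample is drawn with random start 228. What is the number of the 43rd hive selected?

28830

k = 681
43rd selection = r + (43−1)·k = 228 + 42×681 = 228 + 28602 = 28830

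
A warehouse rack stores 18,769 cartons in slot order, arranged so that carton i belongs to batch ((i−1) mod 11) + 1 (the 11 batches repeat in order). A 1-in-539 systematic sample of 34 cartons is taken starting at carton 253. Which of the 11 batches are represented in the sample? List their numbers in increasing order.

11

Consecutive selections differ by k = 539, so their batch numbers differ by 539 mod 11 = 0.
gcd(539, 11) = 11, so the sample visits 11/11 = 1 distinct residues mod 11.
Start 253 is batch 11; the batches hit are 11.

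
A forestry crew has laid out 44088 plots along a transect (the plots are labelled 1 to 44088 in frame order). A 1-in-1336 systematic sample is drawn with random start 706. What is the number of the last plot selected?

43458

k = 1336
33rd selection = r + (33−1)·k = 706 + 32×1336 = 706 + 42752 = 43458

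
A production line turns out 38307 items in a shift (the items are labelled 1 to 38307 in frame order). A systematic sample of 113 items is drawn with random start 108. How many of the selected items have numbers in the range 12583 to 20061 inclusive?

k = 38307/113 = 339
First selection ≥ 12583: 108 + ⌈(12583−108)/339⌉·339 = 108 + 37×339 = 12651
Last selection ≤ 20061: 108 + ⌊(20061−108)/339⌋·339 = 108 + 58×339 = 19770
Count = 58 − 37 + 1 = 22

22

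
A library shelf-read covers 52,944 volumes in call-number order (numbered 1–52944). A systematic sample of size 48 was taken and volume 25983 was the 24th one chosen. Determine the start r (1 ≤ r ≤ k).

614

k = 52944/48 = 1103
r = 25983 − (24−1)×1103 = 25983 − 25369 = 614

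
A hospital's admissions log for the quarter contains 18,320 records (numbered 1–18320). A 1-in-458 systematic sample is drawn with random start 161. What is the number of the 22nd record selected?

k = 458
22nd selection = r + (22−1)·k = 161 + 21×458 = 161 + 9618 = 9779

9779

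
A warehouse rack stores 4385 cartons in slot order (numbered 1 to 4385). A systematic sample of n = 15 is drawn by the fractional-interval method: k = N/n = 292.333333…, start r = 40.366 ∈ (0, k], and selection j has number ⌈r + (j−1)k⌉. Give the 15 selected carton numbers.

41, 333, 626, 918, 1210, 1503, 1795, 2087, 2380, 2672, 2964, 3257, 3549, 3841, 4134

j=1: r + 0k = 40.366 → ⌈·⌉ = 41
j=2: r + 1k = 332.699333… → ⌈·⌉ = 333
j=3: r + 2k = 625.032666… → ⌈·⌉ = 626
j=4: r + 3k = 917.366 → ⌈·⌉ = 918
j=5: r + 4k = 1209.699333… → ⌈·⌉ = 1210
j=6: r + 5k = 1502.032666… → ⌈·⌉ = 1503
j=7: r + 6k = 1794.366 → ⌈·⌉ = 1795
j=8: r + 7k = 2086.699333… → ⌈·⌉ = 2087
j=9: r + 8k = 2379.032666… → ⌈·⌉ = 2380
j=10: r + 9k = 2671.366 → ⌈·⌉ = 2672
j=11: r + 10k = 2963.699333… → ⌈·⌉ = 2964
j=12: r + 11k = 3256.032666… → ⌈·⌉ = 3257
j=13: r + 12k = 3548.366 → ⌈·⌉ = 3549
j=14: r + 13k = 3840.699333… → ⌈·⌉ = 3841
j=15: r + 14k = 4133.032666… → ⌈·⌉ = 4134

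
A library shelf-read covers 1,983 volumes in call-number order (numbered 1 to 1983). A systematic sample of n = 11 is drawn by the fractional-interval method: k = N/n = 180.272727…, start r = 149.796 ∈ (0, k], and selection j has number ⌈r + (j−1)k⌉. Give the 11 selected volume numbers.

150, 331, 511, 691, 871, 1052, 1232, 1412, 1592, 1773, 1953

j=1: r + 0k = 149.796 → ⌈·⌉ = 150
j=2: r + 1k = 330.068727… → ⌈·⌉ = 331
j=3: r + 2k = 510.341454… → ⌈·⌉ = 511
j=4: r + 3k = 690.614181… → ⌈·⌉ = 691
j=5: r + 4k = 870.886909… → ⌈·⌉ = 871
j=6: r + 5k = 1051.159636… → ⌈·⌉ = 1052
j=7: r + 6k = 1231.432363… → ⌈·⌉ = 1232
j=8: r + 7k = 1411.705090… → ⌈·⌉ = 1412
j=9: r + 8k = 1591.977818… → ⌈·⌉ = 1592
j=10: r + 9k = 1772.250545… → ⌈·⌉ = 1773
j=11: r + 10k = 1952.523272… → ⌈·⌉ = 1953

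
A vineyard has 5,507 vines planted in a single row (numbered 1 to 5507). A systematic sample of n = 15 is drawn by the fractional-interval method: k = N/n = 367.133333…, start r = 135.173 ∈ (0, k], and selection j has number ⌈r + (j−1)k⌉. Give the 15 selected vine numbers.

136, 503, 870, 1237, 1604, 1971, 2338, 2706, 3073, 3440, 3807, 4174, 4541, 4908, 5276

j=1: r + 0k = 135.173 → ⌈·⌉ = 136
j=2: r + 1k = 502.306333… → ⌈·⌉ = 503
j=3: r + 2k = 869.439666… → ⌈·⌉ = 870
j=4: r + 3k = 1236.573 → ⌈·⌉ = 1237
j=5: r + 4k = 1603.706333… → ⌈·⌉ = 1604
j=6: r + 5k = 1970.839666… → ⌈·⌉ = 1971
j=7: r + 6k = 2337.973 → ⌈·⌉ = 2338
j=8: r + 7k = 2705.106333… → ⌈·⌉ = 2706
j=9: r + 8k = 3072.239666… → ⌈·⌉ = 3073
j=10: r + 9k = 3439.373 → ⌈·⌉ = 3440
j=11: r + 10k = 3806.506333… → ⌈·⌉ = 3807
j=12: r + 11k = 4173.639666… → ⌈·⌉ = 4174
j=13: r + 12k = 4540.773 → ⌈·⌉ = 4541
j=14: r + 13k = 4907.906333… → ⌈·⌉ = 4908
j=15: r + 14k = 5275.039666… → ⌈·⌉ = 5276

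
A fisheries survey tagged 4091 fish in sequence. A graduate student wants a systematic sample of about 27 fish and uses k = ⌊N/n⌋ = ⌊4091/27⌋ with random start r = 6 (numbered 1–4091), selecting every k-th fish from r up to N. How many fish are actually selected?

k = ⌊4091/27⌋ = 151
Achieved size = ⌊(4091 − 6)/151⌋ + 1 = ⌊4085/151⌋ + 1 = 27 + 1 = 28
(last selection: 6 + 27×151 = 4083 ≤ 4091; next would be 4234 > 4091)

28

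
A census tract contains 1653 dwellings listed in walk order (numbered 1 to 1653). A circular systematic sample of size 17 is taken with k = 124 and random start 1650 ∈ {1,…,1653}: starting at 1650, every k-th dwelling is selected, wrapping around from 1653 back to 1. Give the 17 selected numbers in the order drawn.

Selection 1: 1650
Selection 2: 1650 + 124 = 1774 → 1774 − 1653 = 121
Selection 3: 121 + 124 = 245
Selection 4: 245 + 124 = 369
Selection 5: 369 + 124 = 493
Selection 6: 493 + 124 = 617
Selection 7: 617 + 124 = 741
Selection 8: 741 + 124 = 865
Selection 9: 865 + 124 = 989
Selection 10: 989 + 124 = 1113
Selection 11: 1113 + 124 = 1237
Selection 12: 1237 + 124 = 1361
Selection 13: 1361 + 124 = 1485
Selection 14: 1485 + 124 = 1609
Selection 15: 1609 + 124 = 1733 → 1733 − 1653 = 80
Selection 16: 80 + 124 = 204
Selection 17: 204 + 124 = 328

1650, 121, 245, 369, 493, 617, 741, 865, 989, 1113, 1237, 1361, 1485, 1609, 80, 204, 328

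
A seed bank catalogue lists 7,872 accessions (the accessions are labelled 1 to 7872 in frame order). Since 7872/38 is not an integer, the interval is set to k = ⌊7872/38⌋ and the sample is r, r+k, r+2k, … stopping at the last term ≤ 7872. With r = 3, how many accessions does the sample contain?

39

k = ⌊7872/38⌋ = 207
Achieved size = ⌊(7872 − 3)/207⌋ + 1 = ⌊7869/207⌋ + 1 = 38 + 1 = 39
(last selection: 3 + 38×207 = 7869 ≤ 7872; next would be 8076 > 7872)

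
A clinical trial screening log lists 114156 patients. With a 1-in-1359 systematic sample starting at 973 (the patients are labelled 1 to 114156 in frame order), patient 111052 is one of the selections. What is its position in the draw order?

k = 1359
position = (111052 − 973)/1359 + 1 = 110079/1359 + 1 = 81 + 1 = 82

82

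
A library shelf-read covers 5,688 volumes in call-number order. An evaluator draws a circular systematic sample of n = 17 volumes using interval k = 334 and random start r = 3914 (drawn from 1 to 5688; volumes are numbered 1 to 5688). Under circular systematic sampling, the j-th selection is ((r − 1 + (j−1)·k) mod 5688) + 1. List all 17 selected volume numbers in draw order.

Selection 1: 3914
Selection 2: 3914 + 334 = 4248
Selection 3: 4248 + 334 = 4582
Selection 4: 4582 + 334 = 4916
Selection 5: 4916 + 334 = 5250
Selection 6: 5250 + 334 = 5584
Selection 7: 5584 + 334 = 5918 → 5918 − 5688 = 230
Selection 8: 230 + 334 = 564
Selection 9: 564 + 334 = 898
Selection 10: 898 + 334 = 1232
Selection 11: 1232 + 334 = 1566
Selection 12: 1566 + 334 = 1900
Selection 13: 1900 + 334 = 2234
Selection 14: 2234 + 334 = 2568
Selection 15: 2568 + 334 = 2902
Selection 16: 2902 + 334 = 3236
Selection 17: 3236 + 334 = 3570

3914, 4248, 4582, 4916, 5250, 5584, 230, 564, 898, 1232, 1566, 1900, 2234, 2568, 2902, 3236, 3570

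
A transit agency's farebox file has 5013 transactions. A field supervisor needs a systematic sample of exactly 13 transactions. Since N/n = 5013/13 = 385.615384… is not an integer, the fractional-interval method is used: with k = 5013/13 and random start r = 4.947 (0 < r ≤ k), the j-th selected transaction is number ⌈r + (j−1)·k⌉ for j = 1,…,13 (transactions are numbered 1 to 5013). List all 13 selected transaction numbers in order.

j=1: r + 0k = 4.947 → ⌈·⌉ = 5
j=2: r + 1k = 390.562384… → ⌈·⌉ = 391
j=3: r + 2k = 776.177769… → ⌈·⌉ = 777
j=4: r + 3k = 1161.793153… → ⌈·⌉ = 1162
j=5: r + 4k = 1547.408538… → ⌈·⌉ = 1548
j=6: r + 5k = 1933.023923… → ⌈·⌉ = 1934
j=7: r + 6k = 2318.639307… → ⌈·⌉ = 2319
j=8: r + 7k = 2704.254692… → ⌈·⌉ = 2705
j=9: r + 8k = 3089.870076… → ⌈·⌉ = 3090
j=10: r + 9k = 3475.485461… → ⌈·⌉ = 3476
j=11: r + 10k = 3861.100846… → ⌈·⌉ = 3862
j=12: r + 11k = 4246.716230… → ⌈·⌉ = 4247
j=13: r + 12k = 4632.331615… → ⌈·⌉ = 4633

5, 391, 777, 1162, 1548, 1934, 2319, 2705, 3090, 3476, 3862, 4247, 4633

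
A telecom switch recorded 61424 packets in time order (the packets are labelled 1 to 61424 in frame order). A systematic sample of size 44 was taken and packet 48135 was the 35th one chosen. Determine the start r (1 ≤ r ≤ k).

k = 61424/44 = 1396
r = 48135 − (35−1)×1396 = 48135 − 47464 = 671

671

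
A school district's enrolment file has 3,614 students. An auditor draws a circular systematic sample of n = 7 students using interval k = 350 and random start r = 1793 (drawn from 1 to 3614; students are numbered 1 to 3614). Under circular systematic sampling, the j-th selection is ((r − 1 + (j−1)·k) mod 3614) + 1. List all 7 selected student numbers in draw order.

1793, 2143, 2493, 2843, 3193, 3543, 279

Selection 1: 1793
Selection 2: 1793 + 350 = 2143
Selection 3: 2143 + 350 = 2493
Selection 4: 2493 + 350 = 2843
Selection 5: 2843 + 350 = 3193
Selection 6: 3193 + 350 = 3543
Selection 7: 3543 + 350 = 3893 → 3893 − 3614 = 279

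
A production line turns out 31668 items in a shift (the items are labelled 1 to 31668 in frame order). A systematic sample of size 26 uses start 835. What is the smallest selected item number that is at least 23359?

k = 31668/26 = 1218
Steps past start: ⌈(23359 − 835)/1218⌉ = ⌈22524/1218⌉ = 19
Selected item: 835 + 19×1218 = 23977

23977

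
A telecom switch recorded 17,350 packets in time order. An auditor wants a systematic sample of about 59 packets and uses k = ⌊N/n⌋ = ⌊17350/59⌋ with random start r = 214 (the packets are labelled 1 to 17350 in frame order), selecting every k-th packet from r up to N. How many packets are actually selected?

59

k = ⌊17350/59⌋ = 294
Achieved size = ⌊(17350 − 214)/294⌋ + 1 = ⌊17136/294⌋ + 1 = 58 + 1 = 59
(last selection: 214 + 58×294 = 17266 ≤ 17350; next would be 17560 > 17350)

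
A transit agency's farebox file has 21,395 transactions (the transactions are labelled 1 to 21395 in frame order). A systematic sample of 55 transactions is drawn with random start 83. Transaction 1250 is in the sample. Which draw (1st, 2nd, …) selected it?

k = 21395/55 = 389
position = (1250 − 83)/389 + 1 = 1167/389 + 1 = 3 + 1 = 4

4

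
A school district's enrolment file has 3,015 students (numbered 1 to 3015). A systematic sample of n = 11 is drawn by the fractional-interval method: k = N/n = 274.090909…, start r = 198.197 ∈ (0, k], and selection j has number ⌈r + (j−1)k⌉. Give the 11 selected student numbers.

199, 473, 747, 1021, 1295, 1569, 1843, 2117, 2391, 2666, 2940

j=1: r + 0k = 198.197 → ⌈·⌉ = 199
j=2: r + 1k = 472.287909… → ⌈·⌉ = 473
j=3: r + 2k = 746.378818… → ⌈·⌉ = 747
j=4: r + 3k = 1020.469727… → ⌈·⌉ = 1021
j=5: r + 4k = 1294.560636… → ⌈·⌉ = 1295
j=6: r + 5k = 1568.651545… → ⌈·⌉ = 1569
j=7: r + 6k = 1842.742454… → ⌈·⌉ = 1843
j=8: r + 7k = 2116.833363… → ⌈·⌉ = 2117
j=9: r + 8k = 2390.924272… → ⌈·⌉ = 2391
j=10: r + 9k = 2665.015181… → ⌈·⌉ = 2666
j=11: r + 10k = 2939.106090… → ⌈·⌉ = 2940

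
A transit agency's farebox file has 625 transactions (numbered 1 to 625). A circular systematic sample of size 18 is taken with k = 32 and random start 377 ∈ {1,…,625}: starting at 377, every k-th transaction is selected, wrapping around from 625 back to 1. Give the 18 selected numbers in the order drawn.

377, 409, 441, 473, 505, 537, 569, 601, 8, 40, 72, 104, 136, 168, 200, 232, 264, 296

Selection 1: 377
Selection 2: 377 + 32 = 409
Selection 3: 409 + 32 = 441
Selection 4: 441 + 32 = 473
Selection 5: 473 + 32 = 505
Selection 6: 505 + 32 = 537
Selection 7: 537 + 32 = 569
Selection 8: 569 + 32 = 601
Selection 9: 601 + 32 = 633 → 633 − 625 = 8
Selection 10: 8 + 32 = 40
Selection 11: 40 + 32 = 72
Selection 12: 72 + 32 = 104
Selection 13: 104 + 32 = 136
Selection 14: 136 + 32 = 168
Selection 15: 168 + 32 = 200
Selection 16: 200 + 32 = 232
Selection 17: 232 + 32 = 264
Selection 18: 264 + 32 = 296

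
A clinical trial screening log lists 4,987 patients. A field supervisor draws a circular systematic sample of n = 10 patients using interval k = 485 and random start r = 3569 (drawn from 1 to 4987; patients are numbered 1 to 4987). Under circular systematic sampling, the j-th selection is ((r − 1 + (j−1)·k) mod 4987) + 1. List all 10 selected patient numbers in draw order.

3569, 4054, 4539, 37, 522, 1007, 1492, 1977, 2462, 2947

Selection 1: 3569
Selection 2: 3569 + 485 = 4054
Selection 3: 4054 + 485 = 4539
Selection 4: 4539 + 485 = 5024 → 5024 − 4987 = 37
Selection 5: 37 + 485 = 522
Selection 6: 522 + 485 = 1007
Selection 7: 1007 + 485 = 1492
Selection 8: 1492 + 485 = 1977
Selection 9: 1977 + 485 = 2462
Selection 10: 2462 + 485 = 2947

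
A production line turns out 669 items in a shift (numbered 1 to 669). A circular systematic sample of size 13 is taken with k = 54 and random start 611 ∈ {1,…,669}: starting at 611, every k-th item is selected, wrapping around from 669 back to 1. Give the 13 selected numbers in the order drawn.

Selection 1: 611
Selection 2: 611 + 54 = 665
Selection 3: 665 + 54 = 719 → 719 − 669 = 50
Selection 4: 50 + 54 = 104
Selection 5: 104 + 54 = 158
Selection 6: 158 + 54 = 212
Selection 7: 212 + 54 = 266
Selection 8: 266 + 54 = 320
Selection 9: 320 + 54 = 374
Selection 10: 374 + 54 = 428
Selection 11: 428 + 54 = 482
Selection 12: 482 + 54 = 536
Selection 13: 536 + 54 = 590

611, 665, 50, 104, 158, 212, 266, 320, 374, 428, 482, 536, 590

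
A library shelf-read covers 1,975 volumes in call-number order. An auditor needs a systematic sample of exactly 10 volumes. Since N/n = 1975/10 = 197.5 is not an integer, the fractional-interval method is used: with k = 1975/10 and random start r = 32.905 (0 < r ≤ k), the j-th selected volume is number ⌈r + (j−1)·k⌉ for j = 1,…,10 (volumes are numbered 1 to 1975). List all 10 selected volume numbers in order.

33, 231, 428, 626, 823, 1021, 1218, 1416, 1613, 1811

j=1: r + 0k = 32.905 → ⌈·⌉ = 33
j=2: r + 1k = 230.405 → ⌈·⌉ = 231
j=3: r + 2k = 427.905 → ⌈·⌉ = 428
j=4: r + 3k = 625.405 → ⌈·⌉ = 626
j=5: r + 4k = 822.905 → ⌈·⌉ = 823
j=6: r + 5k = 1020.405 → ⌈·⌉ = 1021
j=7: r + 6k = 1217.905 → ⌈·⌉ = 1218
j=8: r + 7k = 1415.405 → ⌈·⌉ = 1416
j=9: r + 8k = 1612.905 → ⌈·⌉ = 1613
j=10: r + 9k = 1810.405 → ⌈·⌉ = 1811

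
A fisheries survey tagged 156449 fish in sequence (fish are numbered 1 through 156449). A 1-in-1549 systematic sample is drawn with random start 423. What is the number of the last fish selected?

155323

k = 1549
101st selection = r + (101−1)·k = 423 + 100×1549 = 423 + 154900 = 155323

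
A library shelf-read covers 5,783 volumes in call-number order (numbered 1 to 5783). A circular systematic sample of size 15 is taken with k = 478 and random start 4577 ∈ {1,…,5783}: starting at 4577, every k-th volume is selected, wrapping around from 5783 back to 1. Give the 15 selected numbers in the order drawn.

Selection 1: 4577
Selection 2: 4577 + 478 = 5055
Selection 3: 5055 + 478 = 5533
Selection 4: 5533 + 478 = 6011 → 6011 − 5783 = 228
Selection 5: 228 + 478 = 706
Selection 6: 706 + 478 = 1184
Selection 7: 1184 + 478 = 1662
Selection 8: 1662 + 478 = 2140
Selection 9: 2140 + 478 = 2618
Selection 10: 2618 + 478 = 3096
Selection 11: 3096 + 478 = 3574
Selection 12: 3574 + 478 = 4052
Selection 13: 4052 + 478 = 4530
Selection 14: 4530 + 478 = 5008
Selection 15: 5008 + 478 = 5486

4577, 5055, 5533, 228, 706, 1184, 1662, 2140, 2618, 3096, 3574, 4052, 4530, 5008, 5486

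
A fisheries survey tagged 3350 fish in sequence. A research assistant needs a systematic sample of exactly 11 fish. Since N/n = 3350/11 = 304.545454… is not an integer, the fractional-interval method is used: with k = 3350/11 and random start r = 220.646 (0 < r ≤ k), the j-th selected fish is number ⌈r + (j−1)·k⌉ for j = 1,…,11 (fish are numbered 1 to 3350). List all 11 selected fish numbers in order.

j=1: r + 0k = 220.646 → ⌈·⌉ = 221
j=2: r + 1k = 525.191454… → ⌈·⌉ = 526
j=3: r + 2k = 829.736909… → ⌈·⌉ = 830
j=4: r + 3k = 1134.282363… → ⌈·⌉ = 1135
j=5: r + 4k = 1438.827818… → ⌈·⌉ = 1439
j=6: r + 5k = 1743.373272… → ⌈·⌉ = 1744
j=7: r + 6k = 2047.918727… → ⌈·⌉ = 2048
j=8: r + 7k = 2352.464181… → ⌈·⌉ = 2353
j=9: r + 8k = 2657.009636… → ⌈·⌉ = 2658
j=10: r + 9k = 2961.555090… → ⌈·⌉ = 2962
j=11: r + 10k = 3266.100545… → ⌈·⌉ = 3267

221, 526, 830, 1135, 1439, 1744, 2048, 2353, 2658, 2962, 3267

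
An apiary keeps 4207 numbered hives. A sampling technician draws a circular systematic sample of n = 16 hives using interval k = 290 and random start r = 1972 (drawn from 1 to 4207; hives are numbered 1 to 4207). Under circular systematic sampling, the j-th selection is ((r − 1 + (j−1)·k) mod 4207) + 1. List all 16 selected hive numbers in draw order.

1972, 2262, 2552, 2842, 3132, 3422, 3712, 4002, 85, 375, 665, 955, 1245, 1535, 1825, 2115

Selection 1: 1972
Selection 2: 1972 + 290 = 2262
Selection 3: 2262 + 290 = 2552
Selection 4: 2552 + 290 = 2842
Selection 5: 2842 + 290 = 3132
Selection 6: 3132 + 290 = 3422
Selection 7: 3422 + 290 = 3712
Selection 8: 3712 + 290 = 4002
Selection 9: 4002 + 290 = 4292 → 4292 − 4207 = 85
Selection 10: 85 + 290 = 375
Selection 11: 375 + 290 = 665
Selection 12: 665 + 290 = 955
Selection 13: 955 + 290 = 1245
Selection 14: 1245 + 290 = 1535
Selection 15: 1535 + 290 = 1825
Selection 16: 1825 + 290 = 2115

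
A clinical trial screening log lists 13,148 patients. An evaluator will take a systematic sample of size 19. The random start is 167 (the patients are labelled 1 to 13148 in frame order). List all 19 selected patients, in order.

k = N/n = 13148/19 = 692
patient 1: 167
patient 2: 167 + 692 = 859
patient 3: 859 + 692 = 1551
patient 4: 1551 + 692 = 2243
patient 5: 2243 + 692 = 2935
patient 6: 2935 + 692 = 3627
patient 7: 3627 + 692 = 4319
patient 8: 4319 + 692 = 5011
patient 9: 5011 + 692 = 5703
patient 10: 5703 + 692 = 6395
patient 11: 6395 + 692 = 7087
patient 12: 7087 + 692 = 7779
patient 13: 7779 + 692 = 8471
patient 14: 8471 + 692 = 9163
patient 15: 9163 + 692 = 9855
patient 16: 9855 + 692 = 10547
patient 17: 10547 + 692 = 11239
patient 18: 11239 + 692 = 11931
patient 19: 11931 + 692 = 12623

167, 859, 1551, 2243, 2935, 3627, 4319, 5011, 5703, 6395, 7087, 7779, 8471, 9163, 9855, 10547, 11239, 11931, 12623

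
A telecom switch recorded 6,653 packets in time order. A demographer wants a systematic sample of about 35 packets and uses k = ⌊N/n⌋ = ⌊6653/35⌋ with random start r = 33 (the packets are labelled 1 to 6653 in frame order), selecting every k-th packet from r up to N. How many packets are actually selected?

k = ⌊6653/35⌋ = 190
Achieved size = ⌊(6653 − 33)/190⌋ + 1 = ⌊6620/190⌋ + 1 = 34 + 1 = 35
(last selection: 33 + 34×190 = 6493 ≤ 6653; next would be 6683 > 6653)

35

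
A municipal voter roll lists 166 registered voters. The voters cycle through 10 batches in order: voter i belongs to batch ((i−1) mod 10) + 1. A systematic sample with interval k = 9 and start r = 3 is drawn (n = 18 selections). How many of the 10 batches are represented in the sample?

Consecutive selections differ by k = 9, so their batch numbers differ by 9 mod 10 = 9.
gcd(9, 10) = 1, so the sample visits 10/1 = 10 distinct residues mod 10.
Start 3 is batch 3; the batches hit are 1, 2, 3, 4, 5, 6, 7, 8, 9, 10.

10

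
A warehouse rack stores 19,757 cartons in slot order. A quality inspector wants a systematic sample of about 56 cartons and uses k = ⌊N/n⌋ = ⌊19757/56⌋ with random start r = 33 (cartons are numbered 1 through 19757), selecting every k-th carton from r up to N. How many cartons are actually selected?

k = ⌊19757/56⌋ = 352
Achieved size = ⌊(19757 − 33)/352⌋ + 1 = ⌊19724/352⌋ + 1 = 56 + 1 = 57
(last selection: 33 + 56×352 = 19745 ≤ 19757; next would be 20097 > 19757)

57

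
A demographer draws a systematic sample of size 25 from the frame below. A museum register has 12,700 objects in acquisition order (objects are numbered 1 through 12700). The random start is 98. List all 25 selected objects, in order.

98, 606, 1114, 1622, 2130, 2638, 3146, 3654, 4162, 4670, 5178, 5686, 6194, 6702, 7210, 7718, 8226, 8734, 9242, 9750, 10258, 10766, 11274, 11782, 12290

k = N/n = 12700/25 = 508
object 1: 98
object 2: 98 + 508 = 606
object 3: 606 + 508 = 1114
object 4: 1114 + 508 = 1622
object 5: 1622 + 508 = 2130
object 6: 2130 + 508 = 2638
object 7: 2638 + 508 = 3146
object 8: 3146 + 508 = 3654
object 9: 3654 + 508 = 4162
object 10: 4162 + 508 = 4670
object 11: 4670 + 508 = 5178
object 12: 5178 + 508 = 5686
object 13: 5686 + 508 = 6194
object 14: 6194 + 508 = 6702
object 15: 6702 + 508 = 7210
object 16: 7210 + 508 = 7718
object 17: 7718 + 508 = 8226
object 18: 8226 + 508 = 8734
object 19: 8734 + 508 = 9242
object 20: 9242 + 508 = 9750
object 21: 9750 + 508 = 10258
object 22: 10258 + 508 = 10766
object 23: 10766 + 508 = 11274
object 24: 11274 + 508 = 11782
object 25: 11782 + 508 = 12290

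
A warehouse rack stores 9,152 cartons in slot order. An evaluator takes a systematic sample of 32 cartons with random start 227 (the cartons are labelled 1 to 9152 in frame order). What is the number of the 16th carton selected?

4517

k = 9152/32 = 286
16th selection = r + (16−1)·k = 227 + 15×286 = 227 + 4290 = 4517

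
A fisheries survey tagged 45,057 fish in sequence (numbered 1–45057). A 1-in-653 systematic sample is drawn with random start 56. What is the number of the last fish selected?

k = 653
69th selection = r + (69−1)·k = 56 + 68×653 = 56 + 44404 = 44460

44460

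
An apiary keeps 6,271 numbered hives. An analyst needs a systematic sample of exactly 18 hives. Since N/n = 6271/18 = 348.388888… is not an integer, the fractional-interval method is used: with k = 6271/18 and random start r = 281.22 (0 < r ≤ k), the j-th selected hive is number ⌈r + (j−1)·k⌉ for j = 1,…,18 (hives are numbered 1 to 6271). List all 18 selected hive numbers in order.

282, 630, 978, 1327, 1675, 2024, 2372, 2720, 3069, 3417, 3766, 4114, 4462, 4811, 5159, 5508, 5856, 6204

j=1: r + 0k = 281.22 → ⌈·⌉ = 282
j=2: r + 1k = 629.608888… → ⌈·⌉ = 630
j=3: r + 2k = 977.997777… → ⌈·⌉ = 978
j=4: r + 3k = 1326.386666… → ⌈·⌉ = 1327
j=5: r + 4k = 1674.775555… → ⌈·⌉ = 1675
j=6: r + 5k = 2023.164444… → ⌈·⌉ = 2024
j=7: r + 6k = 2371.553333… → ⌈·⌉ = 2372
j=8: r + 7k = 2719.942222… → ⌈·⌉ = 2720
j=9: r + 8k = 3068.331111… → ⌈·⌉ = 3069
j=10: r + 9k = 3416.72 → ⌈·⌉ = 3417
j=11: r + 10k = 3765.108888… → ⌈·⌉ = 3766
j=12: r + 11k = 4113.497777… → ⌈·⌉ = 4114
j=13: r + 12k = 4461.886666… → ⌈·⌉ = 4462
j=14: r + 13k = 4810.275555… → ⌈·⌉ = 4811
j=15: r + 14k = 5158.664444… → ⌈·⌉ = 5159
j=16: r + 15k = 5507.053333… → ⌈·⌉ = 5508
j=17: r + 16k = 5855.442222… → ⌈·⌉ = 5856
j=18: r + 17k = 6203.831111… → ⌈·⌉ = 6204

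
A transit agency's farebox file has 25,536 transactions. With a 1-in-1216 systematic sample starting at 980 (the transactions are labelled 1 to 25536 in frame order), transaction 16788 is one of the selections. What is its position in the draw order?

k = 1216
position = (16788 − 980)/1216 + 1 = 15808/1216 + 1 = 13 + 1 = 14

14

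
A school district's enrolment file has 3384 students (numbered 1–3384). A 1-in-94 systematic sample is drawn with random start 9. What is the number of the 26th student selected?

2359

k = 94
26th selection = r + (26−1)·k = 9 + 25×94 = 9 + 2350 = 2359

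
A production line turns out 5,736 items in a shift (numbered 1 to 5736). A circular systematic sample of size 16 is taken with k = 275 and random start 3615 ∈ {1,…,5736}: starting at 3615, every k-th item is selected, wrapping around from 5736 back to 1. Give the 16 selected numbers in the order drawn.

Selection 1: 3615
Selection 2: 3615 + 275 = 3890
Selection 3: 3890 + 275 = 4165
Selection 4: 4165 + 275 = 4440
Selection 5: 4440 + 275 = 4715
Selection 6: 4715 + 275 = 4990
Selection 7: 4990 + 275 = 5265
Selection 8: 5265 + 275 = 5540
Selection 9: 5540 + 275 = 5815 → 5815 − 5736 = 79
Selection 10: 79 + 275 = 354
Selection 11: 354 + 275 = 629
Selection 12: 629 + 275 = 904
Selection 13: 904 + 275 = 1179
Selection 14: 1179 + 275 = 1454
Selection 15: 1454 + 275 = 1729
Selection 16: 1729 + 275 = 2004

3615, 3890, 4165, 4440, 4715, 4990, 5265, 5540, 79, 354, 629, 904, 1179, 1454, 1729, 2004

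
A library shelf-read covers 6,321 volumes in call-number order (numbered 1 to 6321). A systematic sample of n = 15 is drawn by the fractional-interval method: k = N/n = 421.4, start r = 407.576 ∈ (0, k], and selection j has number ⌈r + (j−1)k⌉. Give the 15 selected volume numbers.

408, 829, 1251, 1672, 2094, 2515, 2936, 3358, 3779, 4201, 4622, 5043, 5465, 5886, 6308

j=1: r + 0k = 407.576 → ⌈·⌉ = 408
j=2: r + 1k = 828.976 → ⌈·⌉ = 829
j=3: r + 2k = 1250.376 → ⌈·⌉ = 1251
j=4: r + 3k = 1671.776 → ⌈·⌉ = 1672
j=5: r + 4k = 2093.176 → ⌈·⌉ = 2094
j=6: r + 5k = 2514.576 → ⌈·⌉ = 2515
j=7: r + 6k = 2935.976 → ⌈·⌉ = 2936
j=8: r + 7k = 3357.376 → ⌈·⌉ = 3358
j=9: r + 8k = 3778.776 → ⌈·⌉ = 3779
j=10: r + 9k = 4200.176 → ⌈·⌉ = 4201
j=11: r + 10k = 4621.576 → ⌈·⌉ = 4622
j=12: r + 11k = 5042.976 → ⌈·⌉ = 5043
j=13: r + 12k = 5464.376 → ⌈·⌉ = 5465
j=14: r + 13k = 5885.776 → ⌈·⌉ = 5886
j=15: r + 14k = 6307.176 → ⌈·⌉ = 6308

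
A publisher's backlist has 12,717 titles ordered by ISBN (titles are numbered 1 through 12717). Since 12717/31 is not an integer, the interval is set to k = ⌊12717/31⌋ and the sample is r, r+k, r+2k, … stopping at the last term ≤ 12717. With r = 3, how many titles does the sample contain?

32

k = ⌊12717/31⌋ = 410
Achieved size = ⌊(12717 − 3)/410⌋ + 1 = ⌊12714/410⌋ + 1 = 31 + 1 = 32
(last selection: 3 + 31×410 = 12713 ≤ 12717; next would be 13123 > 12717)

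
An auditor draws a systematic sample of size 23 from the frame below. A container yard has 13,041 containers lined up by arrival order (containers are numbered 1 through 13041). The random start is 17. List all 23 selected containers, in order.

17, 584, 1151, 1718, 2285, 2852, 3419, 3986, 4553, 5120, 5687, 6254, 6821, 7388, 7955, 8522, 9089, 9656, 10223, 10790, 11357, 11924, 12491

k = N/n = 13041/23 = 567
container 1: 17
container 2: 17 + 567 = 584
container 3: 584 + 567 = 1151
container 4: 1151 + 567 = 1718
container 5: 1718 + 567 = 2285
container 6: 2285 + 567 = 2852
container 7: 2852 + 567 = 3419
container 8: 3419 + 567 = 3986
container 9: 3986 + 567 = 4553
container 10: 4553 + 567 = 5120
container 11: 5120 + 567 = 5687
container 12: 5687 + 567 = 6254
container 13: 6254 + 567 = 6821
container 14: 6821 + 567 = 7388
container 15: 7388 + 567 = 7955
container 16: 7955 + 567 = 8522
container 17: 8522 + 567 = 9089
container 18: 9089 + 567 = 9656
container 19: 9656 + 567 = 10223
container 20: 10223 + 567 = 10790
container 21: 10790 + 567 = 11357
container 22: 11357 + 567 = 11924
container 23: 11924 + 567 = 12491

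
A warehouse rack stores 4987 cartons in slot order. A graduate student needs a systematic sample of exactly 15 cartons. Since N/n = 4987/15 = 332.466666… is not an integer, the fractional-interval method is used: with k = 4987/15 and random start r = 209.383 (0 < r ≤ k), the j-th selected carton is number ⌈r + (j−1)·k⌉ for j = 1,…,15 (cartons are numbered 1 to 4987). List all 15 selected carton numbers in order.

210, 542, 875, 1207, 1540, 1872, 2205, 2537, 2870, 3202, 3535, 3867, 4199, 4532, 4864

j=1: r + 0k = 209.383 → ⌈·⌉ = 210
j=2: r + 1k = 541.849666… → ⌈·⌉ = 542
j=3: r + 2k = 874.316333… → ⌈·⌉ = 875
j=4: r + 3k = 1206.783 → ⌈·⌉ = 1207
j=5: r + 4k = 1539.249666… → ⌈·⌉ = 1540
j=6: r + 5k = 1871.716333… → ⌈·⌉ = 1872
j=7: r + 6k = 2204.183 → ⌈·⌉ = 2205
j=8: r + 7k = 2536.649666… → ⌈·⌉ = 2537
j=9: r + 8k = 2869.116333… → ⌈·⌉ = 2870
j=10: r + 9k = 3201.583 → ⌈·⌉ = 3202
j=11: r + 10k = 3534.049666… → ⌈·⌉ = 3535
j=12: r + 11k = 3866.516333… → ⌈·⌉ = 3867
j=13: r + 12k = 4198.983 → ⌈·⌉ = 4199
j=14: r + 13k = 4531.449666… → ⌈·⌉ = 4532
j=15: r + 14k = 4863.916333… → ⌈·⌉ = 4864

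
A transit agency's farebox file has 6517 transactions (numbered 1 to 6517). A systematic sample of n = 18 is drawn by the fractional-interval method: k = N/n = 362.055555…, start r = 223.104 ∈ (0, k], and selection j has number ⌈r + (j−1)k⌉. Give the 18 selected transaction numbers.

j=1: r + 0k = 223.104 → ⌈·⌉ = 224
j=2: r + 1k = 585.159555… → ⌈·⌉ = 586
j=3: r + 2k = 947.215111… → ⌈·⌉ = 948
j=4: r + 3k = 1309.270666… → ⌈·⌉ = 1310
j=5: r + 4k = 1671.326222… → ⌈·⌉ = 1672
j=6: r + 5k = 2033.381777… → ⌈·⌉ = 2034
j=7: r + 6k = 2395.437333… → ⌈·⌉ = 2396
j=8: r + 7k = 2757.492888… → ⌈·⌉ = 2758
j=9: r + 8k = 3119.548444… → ⌈·⌉ = 3120
j=10: r + 9k = 3481.604 → ⌈·⌉ = 3482
j=11: r + 10k = 3843.659555… → ⌈·⌉ = 3844
j=12: r + 11k = 4205.715111… → ⌈·⌉ = 4206
j=13: r + 12k = 4567.770666… → ⌈·⌉ = 4568
j=14: r + 13k = 4929.826222… → ⌈·⌉ = 4930
j=15: r + 14k = 5291.881777… → ⌈·⌉ = 5292
j=16: r + 15k = 5653.937333… → ⌈·⌉ = 5654
j=17: r + 16k = 6015.992888… → ⌈·⌉ = 6016
j=18: r + 17k = 6378.048444… → ⌈·⌉ = 6379

224, 586, 948, 1310, 1672, 2034, 2396, 2758, 3120, 3482, 3844, 4206, 4568, 4930, 5292, 5654, 6016, 6379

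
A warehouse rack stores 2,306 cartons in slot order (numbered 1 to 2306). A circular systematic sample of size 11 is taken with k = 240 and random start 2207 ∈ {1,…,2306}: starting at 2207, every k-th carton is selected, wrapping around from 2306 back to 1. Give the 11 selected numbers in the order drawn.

2207, 141, 381, 621, 861, 1101, 1341, 1581, 1821, 2061, 2301

Selection 1: 2207
Selection 2: 2207 + 240 = 2447 → 2447 − 2306 = 141
Selection 3: 141 + 240 = 381
Selection 4: 381 + 240 = 621
Selection 5: 621 + 240 = 861
Selection 6: 861 + 240 = 1101
Selection 7: 1101 + 240 = 1341
Selection 8: 1341 + 240 = 1581
Selection 9: 1581 + 240 = 1821
Selection 10: 1821 + 240 = 2061
Selection 11: 2061 + 240 = 2301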